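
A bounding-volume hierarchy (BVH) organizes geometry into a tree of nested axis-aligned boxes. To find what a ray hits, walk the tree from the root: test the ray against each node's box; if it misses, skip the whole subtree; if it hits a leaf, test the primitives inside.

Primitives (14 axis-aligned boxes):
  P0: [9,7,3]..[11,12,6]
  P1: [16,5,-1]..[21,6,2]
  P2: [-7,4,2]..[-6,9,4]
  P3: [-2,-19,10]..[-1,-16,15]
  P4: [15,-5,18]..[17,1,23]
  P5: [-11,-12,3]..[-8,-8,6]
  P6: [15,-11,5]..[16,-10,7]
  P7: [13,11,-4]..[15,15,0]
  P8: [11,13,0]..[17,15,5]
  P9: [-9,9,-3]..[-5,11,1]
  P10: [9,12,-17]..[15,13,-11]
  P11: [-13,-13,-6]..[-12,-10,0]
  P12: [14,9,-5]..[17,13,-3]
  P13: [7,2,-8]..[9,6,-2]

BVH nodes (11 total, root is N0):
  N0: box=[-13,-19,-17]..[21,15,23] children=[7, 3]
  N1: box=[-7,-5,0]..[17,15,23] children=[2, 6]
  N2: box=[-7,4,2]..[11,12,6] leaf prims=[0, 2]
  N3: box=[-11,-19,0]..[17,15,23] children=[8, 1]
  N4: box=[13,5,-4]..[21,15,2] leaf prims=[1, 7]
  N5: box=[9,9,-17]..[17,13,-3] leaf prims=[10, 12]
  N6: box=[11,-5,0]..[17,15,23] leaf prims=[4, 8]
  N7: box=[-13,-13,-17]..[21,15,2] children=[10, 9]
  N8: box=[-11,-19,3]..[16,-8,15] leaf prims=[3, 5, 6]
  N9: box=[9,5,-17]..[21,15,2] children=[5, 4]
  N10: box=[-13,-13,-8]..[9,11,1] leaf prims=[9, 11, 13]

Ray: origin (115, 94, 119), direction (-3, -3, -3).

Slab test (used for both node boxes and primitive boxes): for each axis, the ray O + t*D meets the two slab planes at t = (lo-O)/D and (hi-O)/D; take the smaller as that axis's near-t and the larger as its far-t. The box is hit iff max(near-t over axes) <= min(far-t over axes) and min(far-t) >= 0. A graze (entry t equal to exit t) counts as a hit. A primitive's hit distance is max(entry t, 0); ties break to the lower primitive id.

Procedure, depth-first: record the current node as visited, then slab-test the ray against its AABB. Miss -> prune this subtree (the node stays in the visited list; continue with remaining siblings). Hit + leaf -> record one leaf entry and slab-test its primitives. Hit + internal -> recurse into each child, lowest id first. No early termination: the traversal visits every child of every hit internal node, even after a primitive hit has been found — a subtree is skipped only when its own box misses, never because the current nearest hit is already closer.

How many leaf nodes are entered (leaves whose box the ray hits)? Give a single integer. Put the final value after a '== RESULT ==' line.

Traverse from the root:
N0 x:[94/3,128/3] y:[79/3,113/3] z:[32,136/3] -> hit [32,113/3], descend [3, 7]
  N3 x:[98/3,42] y:[79/3,113/3] z:[32,119/3] -> hit [98/3,113/3], descend [1, 8]
    N1 x:[98/3,122/3] y:[79/3,33] z:[32,119/3] -> hit [98/3,33], descend [2, 6]
      N2 x:[104/3,122/3] y:[82/3,30] z:[113/3,39] -> miss, prune
      N6 x:[98/3,104/3] y:[79/3,33] z:[32,119/3] -> hit [98/3,33] leaf, test {P4@t=98/3, P8(miss)}
    N8 x:[33,42] y:[34,113/3] z:[104/3,116/3] -> hit [104/3,113/3] leaf, test {P3(miss), P5(miss), P6(miss)}
  N7 x:[94/3,128/3] y:[79/3,107/3] z:[39,136/3] -> miss, prune

Visited [0, 3, 1, 2, 6, 8, 7]. Tests: 7 box, 2 leaf. Nearest: P4.

== RESULT ==
2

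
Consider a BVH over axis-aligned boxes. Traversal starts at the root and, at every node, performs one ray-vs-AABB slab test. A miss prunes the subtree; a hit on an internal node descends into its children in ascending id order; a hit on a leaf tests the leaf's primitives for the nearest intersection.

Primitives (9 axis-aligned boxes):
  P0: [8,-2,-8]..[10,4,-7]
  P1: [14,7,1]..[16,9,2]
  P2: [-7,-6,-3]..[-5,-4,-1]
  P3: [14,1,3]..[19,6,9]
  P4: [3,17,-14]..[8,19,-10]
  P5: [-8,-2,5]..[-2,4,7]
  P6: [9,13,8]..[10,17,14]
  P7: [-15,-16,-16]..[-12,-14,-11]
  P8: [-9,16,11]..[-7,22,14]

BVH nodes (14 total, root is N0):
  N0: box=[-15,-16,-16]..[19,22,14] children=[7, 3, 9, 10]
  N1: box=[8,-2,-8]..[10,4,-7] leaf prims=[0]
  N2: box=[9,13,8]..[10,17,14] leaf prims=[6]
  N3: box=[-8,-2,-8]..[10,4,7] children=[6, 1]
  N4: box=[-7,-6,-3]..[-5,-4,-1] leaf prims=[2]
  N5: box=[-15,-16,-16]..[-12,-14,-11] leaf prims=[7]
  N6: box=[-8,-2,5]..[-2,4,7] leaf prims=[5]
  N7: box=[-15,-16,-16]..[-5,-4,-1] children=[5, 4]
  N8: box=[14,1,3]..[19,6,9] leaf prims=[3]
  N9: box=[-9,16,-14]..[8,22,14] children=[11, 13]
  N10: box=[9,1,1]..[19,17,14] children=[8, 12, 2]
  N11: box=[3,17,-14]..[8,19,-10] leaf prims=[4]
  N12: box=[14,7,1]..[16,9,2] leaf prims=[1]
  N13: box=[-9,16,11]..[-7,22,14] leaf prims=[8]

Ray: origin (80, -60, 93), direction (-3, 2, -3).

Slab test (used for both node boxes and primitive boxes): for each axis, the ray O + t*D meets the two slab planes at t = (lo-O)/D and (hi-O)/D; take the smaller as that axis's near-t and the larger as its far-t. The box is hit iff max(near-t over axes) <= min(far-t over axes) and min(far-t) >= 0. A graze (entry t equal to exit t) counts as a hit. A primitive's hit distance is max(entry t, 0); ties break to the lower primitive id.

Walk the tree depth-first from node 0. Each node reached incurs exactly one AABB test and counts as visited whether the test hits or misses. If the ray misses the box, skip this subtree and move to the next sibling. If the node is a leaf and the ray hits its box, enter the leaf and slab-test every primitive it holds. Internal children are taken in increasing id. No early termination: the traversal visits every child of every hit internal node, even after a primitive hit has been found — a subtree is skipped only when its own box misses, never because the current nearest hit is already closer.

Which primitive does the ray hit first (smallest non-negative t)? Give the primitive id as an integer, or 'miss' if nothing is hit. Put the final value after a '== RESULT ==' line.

Traverse from the root:
N0 x:[61/3,95/3] y:[22,41] z:[79/3,109/3] -> hit [79/3,95/3], descend [3, 7, 9, 10]
  N3 x:[70/3,88/3] y:[29,32] z:[86/3,101/3] -> hit [29,88/3], descend [1, 6]
    N1 x:[70/3,24] y:[29,32] z:[100/3,101/3] -> miss, prune
    N6 x:[82/3,88/3] y:[29,32] z:[86/3,88/3] -> hit [29,88/3] leaf, test {P5@t=29}
  N7 x:[85/3,95/3] y:[22,28] z:[94/3,109/3] -> miss, prune
  N9 x:[24,89/3] y:[38,41] z:[79/3,107/3] -> miss, prune
  N10 x:[61/3,71/3] y:[61/2,77/2] z:[79/3,92/3] -> miss, prune

Summary -> nodes [0, 3, 1, 6, 7, 9, 10]; box-tests=7; leaf-entries=1; first=P5

== RESULT ==
5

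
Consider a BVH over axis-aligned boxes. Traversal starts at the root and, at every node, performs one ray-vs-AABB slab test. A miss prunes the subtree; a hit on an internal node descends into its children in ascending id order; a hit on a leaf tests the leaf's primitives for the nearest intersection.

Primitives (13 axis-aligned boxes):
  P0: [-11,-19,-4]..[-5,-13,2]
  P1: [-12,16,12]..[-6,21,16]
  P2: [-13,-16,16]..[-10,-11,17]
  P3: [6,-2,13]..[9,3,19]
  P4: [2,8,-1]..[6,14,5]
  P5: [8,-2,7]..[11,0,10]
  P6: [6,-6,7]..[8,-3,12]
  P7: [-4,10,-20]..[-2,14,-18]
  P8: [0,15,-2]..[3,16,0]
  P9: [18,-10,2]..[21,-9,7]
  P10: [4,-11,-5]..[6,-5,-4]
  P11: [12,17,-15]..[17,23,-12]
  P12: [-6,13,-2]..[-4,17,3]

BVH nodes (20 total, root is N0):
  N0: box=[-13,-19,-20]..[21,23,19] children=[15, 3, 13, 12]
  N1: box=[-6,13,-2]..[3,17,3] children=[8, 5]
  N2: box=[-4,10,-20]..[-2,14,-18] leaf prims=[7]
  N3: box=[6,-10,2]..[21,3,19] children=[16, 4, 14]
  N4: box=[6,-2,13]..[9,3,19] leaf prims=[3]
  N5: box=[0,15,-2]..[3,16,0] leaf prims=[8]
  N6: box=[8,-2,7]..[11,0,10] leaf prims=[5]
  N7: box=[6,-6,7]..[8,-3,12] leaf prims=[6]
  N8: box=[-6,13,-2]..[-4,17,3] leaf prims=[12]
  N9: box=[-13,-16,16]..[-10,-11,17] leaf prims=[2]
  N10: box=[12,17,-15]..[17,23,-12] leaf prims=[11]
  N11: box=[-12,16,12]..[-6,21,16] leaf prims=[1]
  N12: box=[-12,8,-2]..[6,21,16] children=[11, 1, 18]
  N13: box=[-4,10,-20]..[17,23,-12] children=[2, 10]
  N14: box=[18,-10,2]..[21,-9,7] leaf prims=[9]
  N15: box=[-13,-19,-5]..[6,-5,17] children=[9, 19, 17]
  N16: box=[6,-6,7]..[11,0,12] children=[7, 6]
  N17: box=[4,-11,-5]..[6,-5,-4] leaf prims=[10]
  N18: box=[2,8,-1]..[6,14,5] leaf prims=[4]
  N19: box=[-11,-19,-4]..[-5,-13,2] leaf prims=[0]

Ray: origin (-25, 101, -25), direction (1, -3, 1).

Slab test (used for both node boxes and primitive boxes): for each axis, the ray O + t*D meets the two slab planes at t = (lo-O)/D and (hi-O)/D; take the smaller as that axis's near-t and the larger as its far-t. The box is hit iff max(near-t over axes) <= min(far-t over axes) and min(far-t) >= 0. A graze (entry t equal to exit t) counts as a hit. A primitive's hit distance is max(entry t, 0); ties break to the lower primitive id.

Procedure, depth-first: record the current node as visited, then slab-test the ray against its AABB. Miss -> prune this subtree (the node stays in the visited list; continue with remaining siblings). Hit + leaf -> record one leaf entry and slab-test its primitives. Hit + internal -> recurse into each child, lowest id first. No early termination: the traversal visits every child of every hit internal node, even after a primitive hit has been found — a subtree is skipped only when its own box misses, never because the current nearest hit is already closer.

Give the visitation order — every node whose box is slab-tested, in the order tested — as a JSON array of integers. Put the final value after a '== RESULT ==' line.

Traverse from the root:
N0 x:[12,46] y:[26,40] z:[5,44] -> hit [26,40], descend [3, 12, 13, 15]
  N3 x:[31,46] y:[98/3,37] z:[27,44] -> hit [98/3,37], descend [4, 14, 16]
    N4 x:[31,34] y:[98/3,103/3] z:[38,44] -> miss, prune
    N14 x:[43,46] y:[110/3,37] z:[27,32] -> miss, prune
    N16 x:[31,36] y:[101/3,107/3] z:[32,37] -> hit [101/3,107/3], descend [6, 7]
      N6 x:[33,36] y:[101/3,103/3] z:[32,35] -> hit [101/3,103/3] leaf, test {P5@t=101/3}
      N7 x:[31,33] y:[104/3,107/3] z:[32,37] -> miss, prune
  N12 x:[13,31] y:[80/3,31] z:[23,41] -> hit [80/3,31], descend [1, 11, 18]
    N1 x:[19,28] y:[28,88/3] z:[23,28] -> hit [28,28], descend [5, 8]
      N5 x:[25,28] y:[85/3,86/3] z:[23,25] -> miss, prune
      N8 x:[19,21] y:[28,88/3] z:[23,28] -> miss, prune
    N11 x:[13,19] y:[80/3,85/3] z:[37,41] -> miss, prune
    N18 x:[27,31] y:[29,31] z:[24,30] -> hit [29,30] leaf, test {P4@t=29}
  N13 x:[21,42] y:[26,91/3] z:[5,13] -> miss, prune
  N15 x:[12,31] y:[106/3,40] z:[20,42] -> miss, prune

Summary -> nodes [0, 3, 4, 14, 16, 6, 7, 12, 1, 5, 8, 11, 18, 13, 15]; box-tests=15; leaf-entries=2; first=P4

== RESULT ==
[0, 3, 4, 14, 16, 6, 7, 12, 1, 5, 8, 11, 18, 13, 15]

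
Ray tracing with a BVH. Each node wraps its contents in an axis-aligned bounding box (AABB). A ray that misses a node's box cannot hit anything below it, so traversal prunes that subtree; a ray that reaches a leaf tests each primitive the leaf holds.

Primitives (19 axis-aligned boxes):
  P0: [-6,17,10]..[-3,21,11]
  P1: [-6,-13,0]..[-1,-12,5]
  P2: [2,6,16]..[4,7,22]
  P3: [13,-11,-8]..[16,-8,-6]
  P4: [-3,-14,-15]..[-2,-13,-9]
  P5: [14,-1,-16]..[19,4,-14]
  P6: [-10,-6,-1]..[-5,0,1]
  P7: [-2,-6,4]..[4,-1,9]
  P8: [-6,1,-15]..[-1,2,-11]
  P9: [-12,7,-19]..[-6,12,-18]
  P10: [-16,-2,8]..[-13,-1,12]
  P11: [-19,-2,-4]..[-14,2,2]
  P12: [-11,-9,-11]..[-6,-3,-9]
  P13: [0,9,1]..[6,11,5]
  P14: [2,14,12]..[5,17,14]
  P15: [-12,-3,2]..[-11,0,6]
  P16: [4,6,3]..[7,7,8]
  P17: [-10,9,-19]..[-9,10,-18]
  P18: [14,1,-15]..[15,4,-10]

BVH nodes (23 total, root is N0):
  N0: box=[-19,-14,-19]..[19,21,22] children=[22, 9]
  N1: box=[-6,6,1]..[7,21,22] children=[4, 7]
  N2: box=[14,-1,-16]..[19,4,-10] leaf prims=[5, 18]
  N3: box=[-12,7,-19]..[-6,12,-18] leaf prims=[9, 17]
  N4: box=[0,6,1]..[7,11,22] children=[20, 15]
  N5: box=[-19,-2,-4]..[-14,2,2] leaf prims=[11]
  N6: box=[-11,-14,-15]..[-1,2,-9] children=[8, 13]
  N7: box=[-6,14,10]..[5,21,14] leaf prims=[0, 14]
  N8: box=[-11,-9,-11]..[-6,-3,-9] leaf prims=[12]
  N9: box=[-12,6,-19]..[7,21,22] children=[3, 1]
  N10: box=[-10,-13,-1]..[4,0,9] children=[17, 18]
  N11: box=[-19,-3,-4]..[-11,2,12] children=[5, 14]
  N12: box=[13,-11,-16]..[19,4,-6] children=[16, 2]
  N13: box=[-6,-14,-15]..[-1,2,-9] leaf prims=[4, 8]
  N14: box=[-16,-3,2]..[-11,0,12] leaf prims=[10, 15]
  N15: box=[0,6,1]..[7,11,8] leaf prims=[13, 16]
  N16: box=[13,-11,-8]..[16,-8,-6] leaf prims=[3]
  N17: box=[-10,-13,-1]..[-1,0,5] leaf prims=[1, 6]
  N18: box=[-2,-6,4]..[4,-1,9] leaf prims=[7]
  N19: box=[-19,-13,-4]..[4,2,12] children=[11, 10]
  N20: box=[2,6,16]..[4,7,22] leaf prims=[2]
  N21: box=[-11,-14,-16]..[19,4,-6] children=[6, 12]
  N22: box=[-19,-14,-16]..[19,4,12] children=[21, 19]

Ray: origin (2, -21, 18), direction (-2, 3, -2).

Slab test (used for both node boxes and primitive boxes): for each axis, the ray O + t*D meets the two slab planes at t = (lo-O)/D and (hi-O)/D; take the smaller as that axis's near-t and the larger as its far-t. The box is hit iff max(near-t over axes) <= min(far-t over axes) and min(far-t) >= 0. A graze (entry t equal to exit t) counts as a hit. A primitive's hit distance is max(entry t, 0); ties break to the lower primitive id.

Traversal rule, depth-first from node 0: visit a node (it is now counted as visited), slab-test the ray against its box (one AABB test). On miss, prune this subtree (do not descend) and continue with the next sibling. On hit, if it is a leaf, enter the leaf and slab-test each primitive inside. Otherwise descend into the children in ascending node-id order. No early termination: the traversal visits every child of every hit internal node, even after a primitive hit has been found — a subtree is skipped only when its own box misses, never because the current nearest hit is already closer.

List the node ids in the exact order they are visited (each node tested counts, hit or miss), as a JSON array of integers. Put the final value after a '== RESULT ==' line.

Trace the traversal:
N0 x:[-17/2,21/2] y:[7/3,14] z:[-2,37/2] -> hit [7/3,21/2], descend [9, 22]
  N9 x:[-5/2,7] y:[9,14] z:[-2,37/2] -> miss, prune
  N22 x:[-17/2,21/2] y:[7/3,25/3] z:[3,17] -> hit [3,25/3], descend [19, 21]
    N19 x:[-1,21/2] y:[8/3,23/3] z:[3,11] -> hit [3,23/3], descend [10, 11]
      N10 x:[-1,6] y:[8/3,7] z:[9/2,19/2] -> hit [9/2,6], descend [17, 18]
        N17 x:[3/2,6] y:[8/3,7] z:[13/2,19/2] -> miss, prune
        N18 x:[-1,2] y:[5,20/3] z:[9/2,7] -> miss, prune
      N11 x:[13/2,21/2] y:[6,23/3] z:[3,11] -> hit [13/2,23/3], descend [5, 14]
        N5 x:[8,21/2] y:[19/3,23/3] z:[8,11] -> miss, prune
        N14 x:[13/2,9] y:[6,7] z:[3,8] -> hit [13/2,7] leaf, test {P10(miss), P15@t=13/2}
    N21 x:[-17/2,13/2] y:[7/3,25/3] z:[12,17] -> miss, prune

11 AABB tests over nodes [0, 9, 22, 19, 10, 17, 18, 11, 5, 14, 21]; 1 leaf entered; closest P15.

== RESULT ==
[0, 9, 22, 19, 10, 17, 18, 11, 5, 14, 21]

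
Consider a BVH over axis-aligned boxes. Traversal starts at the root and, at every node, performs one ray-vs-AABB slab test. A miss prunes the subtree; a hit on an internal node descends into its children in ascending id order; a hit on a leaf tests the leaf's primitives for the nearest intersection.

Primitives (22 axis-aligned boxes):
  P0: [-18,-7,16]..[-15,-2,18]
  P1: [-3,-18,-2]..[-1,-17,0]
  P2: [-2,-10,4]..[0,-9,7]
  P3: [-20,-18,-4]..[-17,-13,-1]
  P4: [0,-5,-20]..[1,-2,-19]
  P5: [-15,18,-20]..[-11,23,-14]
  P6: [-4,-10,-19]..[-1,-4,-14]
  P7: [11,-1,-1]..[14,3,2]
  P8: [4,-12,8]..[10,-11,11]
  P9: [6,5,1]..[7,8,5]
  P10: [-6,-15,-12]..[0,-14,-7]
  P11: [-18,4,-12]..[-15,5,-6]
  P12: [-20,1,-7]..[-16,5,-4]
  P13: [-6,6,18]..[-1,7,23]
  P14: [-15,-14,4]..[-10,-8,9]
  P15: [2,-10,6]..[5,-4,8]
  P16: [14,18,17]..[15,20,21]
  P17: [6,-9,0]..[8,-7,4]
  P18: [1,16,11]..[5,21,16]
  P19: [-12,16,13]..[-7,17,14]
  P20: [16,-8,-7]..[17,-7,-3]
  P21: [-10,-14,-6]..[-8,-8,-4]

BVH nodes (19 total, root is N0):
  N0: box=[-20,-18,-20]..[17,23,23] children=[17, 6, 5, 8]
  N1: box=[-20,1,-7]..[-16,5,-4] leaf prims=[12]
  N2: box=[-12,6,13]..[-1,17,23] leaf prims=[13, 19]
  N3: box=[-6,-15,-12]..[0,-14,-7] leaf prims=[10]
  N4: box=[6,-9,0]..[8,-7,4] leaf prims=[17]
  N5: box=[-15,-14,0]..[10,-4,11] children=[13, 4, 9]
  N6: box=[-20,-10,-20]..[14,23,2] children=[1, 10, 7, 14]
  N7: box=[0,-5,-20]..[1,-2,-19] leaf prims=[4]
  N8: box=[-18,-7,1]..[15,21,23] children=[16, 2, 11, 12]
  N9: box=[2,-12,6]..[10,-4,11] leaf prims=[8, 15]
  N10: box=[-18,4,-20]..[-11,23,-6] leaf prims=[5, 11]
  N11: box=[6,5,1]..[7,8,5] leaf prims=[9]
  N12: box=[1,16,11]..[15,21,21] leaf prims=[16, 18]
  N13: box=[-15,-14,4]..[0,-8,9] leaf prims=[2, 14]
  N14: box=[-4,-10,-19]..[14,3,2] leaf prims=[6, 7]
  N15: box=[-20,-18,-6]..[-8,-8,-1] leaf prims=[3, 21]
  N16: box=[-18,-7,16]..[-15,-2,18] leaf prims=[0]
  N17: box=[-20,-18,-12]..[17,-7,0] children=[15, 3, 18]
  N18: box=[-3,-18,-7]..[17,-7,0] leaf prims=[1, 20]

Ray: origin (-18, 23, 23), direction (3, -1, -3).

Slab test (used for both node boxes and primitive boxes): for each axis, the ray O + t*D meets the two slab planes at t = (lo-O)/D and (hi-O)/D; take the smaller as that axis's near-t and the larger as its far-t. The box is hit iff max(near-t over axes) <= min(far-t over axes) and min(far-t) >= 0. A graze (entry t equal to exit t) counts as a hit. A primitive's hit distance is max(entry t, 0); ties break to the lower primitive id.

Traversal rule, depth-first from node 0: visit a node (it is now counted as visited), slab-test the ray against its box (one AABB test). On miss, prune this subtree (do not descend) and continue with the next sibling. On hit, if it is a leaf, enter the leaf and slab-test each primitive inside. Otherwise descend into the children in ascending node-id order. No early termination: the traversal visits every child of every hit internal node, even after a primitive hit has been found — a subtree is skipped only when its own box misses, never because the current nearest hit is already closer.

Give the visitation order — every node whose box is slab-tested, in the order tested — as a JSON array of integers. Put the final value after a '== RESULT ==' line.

Trace the traversal:
N0 x:[-2/3,35/3] y:[0,41] z:[0,43/3] -> hit [0,35/3], descend [5, 6, 8, 17]
  N5 x:[1,28/3] y:[27,37] z:[4,23/3] -> miss, prune
  N6 x:[-2/3,32/3] y:[0,33] z:[7,43/3] -> hit [7,32/3], descend [1, 7, 10, 14]
    N1 x:[-2/3,2/3] y:[18,22] z:[9,10] -> miss, prune
    N7 x:[6,19/3] y:[25,28] z:[14,43/3] -> miss, prune
    N10 x:[0,7/3] y:[0,19] z:[29/3,43/3] -> miss, prune
    N14 x:[14/3,32/3] y:[20,33] z:[7,14] -> miss, prune
  N8 x:[0,11] y:[2,30] z:[0,22/3] -> hit [2,22/3], descend [2, 11, 12, 16]
    N2 x:[2,17/3] y:[6,17] z:[0,10/3] -> miss, prune
    N11 x:[8,25/3] y:[15,18] z:[6,22/3] -> miss, prune
    N12 x:[19/3,11] y:[2,7] z:[2/3,4] -> miss, prune
    N16 x:[0,1] y:[25,30] z:[5/3,7/3] -> miss, prune
  N17 x:[-2/3,35/3] y:[30,41] z:[23/3,35/3] -> miss, prune

order=[0, 5, 6, 1, 7, 10, 14, 8, 2, 11, 12, 16, 17]  |boxes|=13  |leaves|=0  hit=miss

== RESULT ==
[0, 5, 6, 1, 7, 10, 14, 8, 2, 11, 12, 16, 17]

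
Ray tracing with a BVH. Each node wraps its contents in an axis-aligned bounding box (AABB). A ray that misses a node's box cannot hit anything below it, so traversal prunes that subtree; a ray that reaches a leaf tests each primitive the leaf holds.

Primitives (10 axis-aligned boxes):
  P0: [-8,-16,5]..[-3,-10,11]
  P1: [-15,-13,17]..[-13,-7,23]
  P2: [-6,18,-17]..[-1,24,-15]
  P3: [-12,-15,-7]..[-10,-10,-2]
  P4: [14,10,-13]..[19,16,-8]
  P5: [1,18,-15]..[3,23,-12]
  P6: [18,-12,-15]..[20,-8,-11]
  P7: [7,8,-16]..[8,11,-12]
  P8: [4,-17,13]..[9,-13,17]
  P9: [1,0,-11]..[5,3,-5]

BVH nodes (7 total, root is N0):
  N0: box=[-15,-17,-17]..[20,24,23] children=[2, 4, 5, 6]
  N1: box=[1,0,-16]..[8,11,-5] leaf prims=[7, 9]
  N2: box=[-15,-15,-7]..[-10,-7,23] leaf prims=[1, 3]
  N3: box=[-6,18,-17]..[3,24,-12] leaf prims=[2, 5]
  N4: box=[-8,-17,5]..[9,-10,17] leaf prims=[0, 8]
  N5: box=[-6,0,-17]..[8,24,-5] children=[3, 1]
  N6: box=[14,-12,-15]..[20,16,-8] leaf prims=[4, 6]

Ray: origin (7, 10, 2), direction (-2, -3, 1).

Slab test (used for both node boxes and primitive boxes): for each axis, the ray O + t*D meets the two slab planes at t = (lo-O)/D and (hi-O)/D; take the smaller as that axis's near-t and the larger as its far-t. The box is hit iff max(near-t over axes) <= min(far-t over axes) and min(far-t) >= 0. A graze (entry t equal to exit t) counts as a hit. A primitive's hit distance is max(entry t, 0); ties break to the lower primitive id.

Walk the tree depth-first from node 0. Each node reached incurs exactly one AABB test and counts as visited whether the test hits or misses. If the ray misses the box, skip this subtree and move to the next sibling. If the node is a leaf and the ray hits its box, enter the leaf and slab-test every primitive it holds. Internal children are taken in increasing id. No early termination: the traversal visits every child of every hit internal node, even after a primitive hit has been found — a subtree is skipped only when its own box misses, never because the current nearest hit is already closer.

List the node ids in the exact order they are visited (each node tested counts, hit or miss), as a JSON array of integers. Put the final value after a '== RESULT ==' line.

Traverse from the root:
N0 x:[-13/2,11] y:[-14/3,9] z:[-19,21] -> hit [-14/3,9], descend [2, 4, 5, 6]
  N2 x:[17/2,11] y:[17/3,25/3] z:[-9,21] -> miss, prune
  N4 x:[-1,15/2] y:[20/3,9] z:[3,15] -> hit [20/3,15/2] leaf, test {P0@t=20/3, P8(miss)}
  N5 x:[-1/2,13/2] y:[-14/3,10/3] z:[-19,-7] -> miss, prune
  N6 x:[-13/2,-7/2] y:[-2,22/3] z:[-17,-10] -> miss, prune

Visited [0, 2, 4, 5, 6]. Tests: 5 box, 1 leaf. Nearest: P0.

== RESULT ==
[0, 2, 4, 5, 6]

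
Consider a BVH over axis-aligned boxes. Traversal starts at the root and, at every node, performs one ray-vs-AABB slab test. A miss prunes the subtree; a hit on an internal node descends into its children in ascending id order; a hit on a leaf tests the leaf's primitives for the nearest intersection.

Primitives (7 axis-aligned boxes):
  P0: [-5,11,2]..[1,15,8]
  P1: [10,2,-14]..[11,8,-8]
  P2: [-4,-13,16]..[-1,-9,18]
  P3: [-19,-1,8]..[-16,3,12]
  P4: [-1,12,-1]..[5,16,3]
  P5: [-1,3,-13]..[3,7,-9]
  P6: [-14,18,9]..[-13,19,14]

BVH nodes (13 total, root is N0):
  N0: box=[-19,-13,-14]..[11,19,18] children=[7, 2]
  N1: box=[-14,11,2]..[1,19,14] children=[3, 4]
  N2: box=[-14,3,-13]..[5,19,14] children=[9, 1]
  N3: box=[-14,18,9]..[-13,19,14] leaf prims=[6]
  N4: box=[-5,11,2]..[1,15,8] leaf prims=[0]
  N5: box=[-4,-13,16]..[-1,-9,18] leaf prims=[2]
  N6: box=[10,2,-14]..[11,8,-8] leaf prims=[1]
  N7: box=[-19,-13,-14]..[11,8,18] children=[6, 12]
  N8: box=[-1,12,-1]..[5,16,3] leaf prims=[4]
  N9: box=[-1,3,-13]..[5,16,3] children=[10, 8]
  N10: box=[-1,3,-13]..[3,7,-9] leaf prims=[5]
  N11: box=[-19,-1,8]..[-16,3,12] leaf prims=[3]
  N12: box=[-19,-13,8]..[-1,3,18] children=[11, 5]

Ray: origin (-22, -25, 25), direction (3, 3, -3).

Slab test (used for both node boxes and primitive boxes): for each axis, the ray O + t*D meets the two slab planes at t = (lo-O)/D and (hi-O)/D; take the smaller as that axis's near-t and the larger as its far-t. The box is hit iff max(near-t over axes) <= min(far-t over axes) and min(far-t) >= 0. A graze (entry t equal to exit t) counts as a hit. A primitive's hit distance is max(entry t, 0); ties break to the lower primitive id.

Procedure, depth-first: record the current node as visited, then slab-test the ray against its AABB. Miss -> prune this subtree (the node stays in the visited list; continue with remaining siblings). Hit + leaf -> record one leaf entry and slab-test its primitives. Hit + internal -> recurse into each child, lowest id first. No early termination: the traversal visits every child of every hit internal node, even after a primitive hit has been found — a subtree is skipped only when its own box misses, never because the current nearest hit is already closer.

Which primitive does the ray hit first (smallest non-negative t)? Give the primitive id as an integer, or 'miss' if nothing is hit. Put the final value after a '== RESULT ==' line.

Trace the traversal:
N0 x:[1,11] y:[4,44/3] z:[7/3,13] -> hit [4,11], descend [2, 7]
  N2 x:[8/3,9] y:[28/3,44/3] z:[11/3,38/3] -> miss, prune
  N7 x:[1,11] y:[4,11] z:[7/3,13] -> hit [4,11], descend [6, 12]
    N6 x:[32/3,11] y:[9,11] z:[11,13] -> hit [11,11] leaf, test {P1@t=11}
    N12 x:[1,7] y:[4,28/3] z:[7/3,17/3] -> hit [4,17/3], descend [5, 11]
      N5 x:[6,7] y:[4,16/3] z:[7/3,3] -> miss, prune
      N11 x:[1,2] y:[8,28/3] z:[13/3,17/3] -> miss, prune

Summary -> nodes [0, 2, 7, 6, 12, 5, 11]; box-tests=7; leaf-entries=1; first=P1

== RESULT ==
1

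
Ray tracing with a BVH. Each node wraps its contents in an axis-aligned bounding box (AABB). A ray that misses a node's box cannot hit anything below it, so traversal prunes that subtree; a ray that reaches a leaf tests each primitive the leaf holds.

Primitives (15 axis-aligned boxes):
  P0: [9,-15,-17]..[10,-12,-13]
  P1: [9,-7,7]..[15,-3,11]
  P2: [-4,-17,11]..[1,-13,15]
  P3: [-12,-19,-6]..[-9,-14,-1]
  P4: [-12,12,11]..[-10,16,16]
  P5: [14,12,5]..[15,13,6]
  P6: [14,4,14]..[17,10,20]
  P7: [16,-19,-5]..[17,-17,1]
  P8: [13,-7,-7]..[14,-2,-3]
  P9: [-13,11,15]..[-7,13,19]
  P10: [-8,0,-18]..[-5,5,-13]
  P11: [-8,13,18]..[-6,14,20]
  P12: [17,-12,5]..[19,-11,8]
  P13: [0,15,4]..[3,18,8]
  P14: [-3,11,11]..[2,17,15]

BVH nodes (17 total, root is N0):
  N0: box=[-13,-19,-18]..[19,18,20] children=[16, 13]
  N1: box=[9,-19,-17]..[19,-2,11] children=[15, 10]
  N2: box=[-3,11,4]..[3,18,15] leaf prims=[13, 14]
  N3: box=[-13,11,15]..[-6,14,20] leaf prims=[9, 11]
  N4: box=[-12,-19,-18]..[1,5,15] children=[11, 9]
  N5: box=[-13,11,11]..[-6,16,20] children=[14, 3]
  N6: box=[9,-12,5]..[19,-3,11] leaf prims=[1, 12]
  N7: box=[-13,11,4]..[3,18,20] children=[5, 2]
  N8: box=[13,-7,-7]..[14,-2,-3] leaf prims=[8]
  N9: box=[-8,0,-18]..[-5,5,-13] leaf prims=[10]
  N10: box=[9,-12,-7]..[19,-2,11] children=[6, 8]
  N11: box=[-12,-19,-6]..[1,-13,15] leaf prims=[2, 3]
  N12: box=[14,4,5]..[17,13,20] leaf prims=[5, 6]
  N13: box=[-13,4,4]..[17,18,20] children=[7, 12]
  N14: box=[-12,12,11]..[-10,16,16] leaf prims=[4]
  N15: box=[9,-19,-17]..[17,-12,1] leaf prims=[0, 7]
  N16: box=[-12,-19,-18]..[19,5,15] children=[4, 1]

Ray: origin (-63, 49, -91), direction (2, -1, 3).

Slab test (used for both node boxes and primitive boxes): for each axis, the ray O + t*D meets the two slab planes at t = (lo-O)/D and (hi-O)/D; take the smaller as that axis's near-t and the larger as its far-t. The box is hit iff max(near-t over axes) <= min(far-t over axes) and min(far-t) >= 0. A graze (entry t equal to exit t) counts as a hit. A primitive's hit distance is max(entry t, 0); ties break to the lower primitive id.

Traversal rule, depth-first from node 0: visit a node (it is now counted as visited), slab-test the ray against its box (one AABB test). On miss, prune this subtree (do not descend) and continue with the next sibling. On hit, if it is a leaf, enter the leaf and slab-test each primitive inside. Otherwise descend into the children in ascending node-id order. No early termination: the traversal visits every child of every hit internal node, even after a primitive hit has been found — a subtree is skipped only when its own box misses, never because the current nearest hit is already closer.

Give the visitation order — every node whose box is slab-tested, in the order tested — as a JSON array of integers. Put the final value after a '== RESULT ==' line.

Walk:
N0 x:[25,41] y:[31,68] z:[73/3,37] -> hit [31,37], descend [13, 16]
  N13 x:[25,40] y:[31,45] z:[95/3,37] -> hit [95/3,37], descend [7, 12]
    N7 x:[25,33] y:[31,38] z:[95/3,37] -> hit [95/3,33], descend [2, 5]
      N2 x:[30,33] y:[31,38] z:[95/3,106/3] -> hit [95/3,33] leaf, test {P13@t=95/3, P14(miss)}
      N5 x:[25,57/2] y:[33,38] z:[34,37] -> miss, prune
    N12 x:[77/2,40] y:[36,45] z:[32,37] -> miss, prune
  N16 x:[51/2,41] y:[44,68] z:[73/3,106/3] -> miss, prune

7 AABB tests over nodes [0, 13, 7, 2, 5, 12, 16]; 1 leaf entered; closest P13.

== RESULT ==
[0, 13, 7, 2, 5, 12, 16]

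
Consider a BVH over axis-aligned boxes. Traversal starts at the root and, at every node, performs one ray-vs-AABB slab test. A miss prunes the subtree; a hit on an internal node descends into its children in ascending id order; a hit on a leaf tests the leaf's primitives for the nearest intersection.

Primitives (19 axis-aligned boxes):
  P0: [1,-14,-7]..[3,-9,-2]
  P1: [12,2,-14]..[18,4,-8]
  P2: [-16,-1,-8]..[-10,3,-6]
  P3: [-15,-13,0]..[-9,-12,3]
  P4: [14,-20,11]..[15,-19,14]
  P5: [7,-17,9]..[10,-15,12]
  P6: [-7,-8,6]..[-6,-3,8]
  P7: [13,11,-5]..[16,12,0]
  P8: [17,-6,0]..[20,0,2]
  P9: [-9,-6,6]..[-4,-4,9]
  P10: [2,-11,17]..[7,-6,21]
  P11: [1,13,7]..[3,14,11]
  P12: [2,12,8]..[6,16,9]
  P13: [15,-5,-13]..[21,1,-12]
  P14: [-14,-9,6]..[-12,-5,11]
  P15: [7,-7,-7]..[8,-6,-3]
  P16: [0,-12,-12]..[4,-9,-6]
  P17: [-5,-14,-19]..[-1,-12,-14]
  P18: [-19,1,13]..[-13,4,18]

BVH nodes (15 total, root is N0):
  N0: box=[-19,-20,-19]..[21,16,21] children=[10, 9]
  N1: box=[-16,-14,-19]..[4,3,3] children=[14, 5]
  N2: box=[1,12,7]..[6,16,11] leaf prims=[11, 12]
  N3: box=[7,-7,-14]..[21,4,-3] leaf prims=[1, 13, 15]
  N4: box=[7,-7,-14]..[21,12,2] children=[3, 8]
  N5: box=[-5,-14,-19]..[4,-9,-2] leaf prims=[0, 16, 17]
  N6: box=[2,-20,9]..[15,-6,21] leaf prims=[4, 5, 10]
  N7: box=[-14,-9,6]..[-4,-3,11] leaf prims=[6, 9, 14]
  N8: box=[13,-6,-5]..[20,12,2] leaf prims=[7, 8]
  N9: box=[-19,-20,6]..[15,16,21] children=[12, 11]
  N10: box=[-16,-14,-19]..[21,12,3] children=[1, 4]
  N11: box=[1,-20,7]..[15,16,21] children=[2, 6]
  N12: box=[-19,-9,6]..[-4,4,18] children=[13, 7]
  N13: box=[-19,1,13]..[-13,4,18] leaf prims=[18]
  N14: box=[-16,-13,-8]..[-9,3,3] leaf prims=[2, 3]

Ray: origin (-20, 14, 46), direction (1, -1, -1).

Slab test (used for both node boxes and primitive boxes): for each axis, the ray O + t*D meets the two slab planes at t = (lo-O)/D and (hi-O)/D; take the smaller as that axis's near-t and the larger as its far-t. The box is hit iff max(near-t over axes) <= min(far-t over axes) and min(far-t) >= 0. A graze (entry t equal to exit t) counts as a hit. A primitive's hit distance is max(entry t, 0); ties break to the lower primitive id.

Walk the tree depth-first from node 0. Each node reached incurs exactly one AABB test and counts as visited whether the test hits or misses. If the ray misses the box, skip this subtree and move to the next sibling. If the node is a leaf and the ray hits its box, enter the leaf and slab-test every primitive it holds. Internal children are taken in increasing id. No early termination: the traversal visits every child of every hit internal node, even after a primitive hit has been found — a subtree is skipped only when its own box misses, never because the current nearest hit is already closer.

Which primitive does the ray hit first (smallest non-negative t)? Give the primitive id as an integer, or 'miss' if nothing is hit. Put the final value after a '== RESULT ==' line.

Trace the traversal:
N0 x:[1,41] y:[-2,34] z:[25,65] -> hit [25,34], descend [9, 10]
  N9 x:[1,35] y:[-2,34] z:[25,40] -> hit [25,34], descend [11, 12]
    N11 x:[21,35] y:[-2,34] z:[25,39] -> hit [25,34], descend [2, 6]
      N2 x:[21,26] y:[-2,2] z:[35,39] -> miss, prune
      N6 x:[22,35] y:[20,34] z:[25,37] -> hit [25,34] leaf, test {P4@t=34, P5(miss), P10@t=25}
    N12 x:[1,16] y:[10,23] z:[28,40] -> miss, prune
  N10 x:[4,41] y:[2,28] z:[43,65] -> miss, prune

7 AABB tests over nodes [0, 9, 11, 2, 6, 12, 10]; 1 leaf entered; closest P10.

== RESULT ==
10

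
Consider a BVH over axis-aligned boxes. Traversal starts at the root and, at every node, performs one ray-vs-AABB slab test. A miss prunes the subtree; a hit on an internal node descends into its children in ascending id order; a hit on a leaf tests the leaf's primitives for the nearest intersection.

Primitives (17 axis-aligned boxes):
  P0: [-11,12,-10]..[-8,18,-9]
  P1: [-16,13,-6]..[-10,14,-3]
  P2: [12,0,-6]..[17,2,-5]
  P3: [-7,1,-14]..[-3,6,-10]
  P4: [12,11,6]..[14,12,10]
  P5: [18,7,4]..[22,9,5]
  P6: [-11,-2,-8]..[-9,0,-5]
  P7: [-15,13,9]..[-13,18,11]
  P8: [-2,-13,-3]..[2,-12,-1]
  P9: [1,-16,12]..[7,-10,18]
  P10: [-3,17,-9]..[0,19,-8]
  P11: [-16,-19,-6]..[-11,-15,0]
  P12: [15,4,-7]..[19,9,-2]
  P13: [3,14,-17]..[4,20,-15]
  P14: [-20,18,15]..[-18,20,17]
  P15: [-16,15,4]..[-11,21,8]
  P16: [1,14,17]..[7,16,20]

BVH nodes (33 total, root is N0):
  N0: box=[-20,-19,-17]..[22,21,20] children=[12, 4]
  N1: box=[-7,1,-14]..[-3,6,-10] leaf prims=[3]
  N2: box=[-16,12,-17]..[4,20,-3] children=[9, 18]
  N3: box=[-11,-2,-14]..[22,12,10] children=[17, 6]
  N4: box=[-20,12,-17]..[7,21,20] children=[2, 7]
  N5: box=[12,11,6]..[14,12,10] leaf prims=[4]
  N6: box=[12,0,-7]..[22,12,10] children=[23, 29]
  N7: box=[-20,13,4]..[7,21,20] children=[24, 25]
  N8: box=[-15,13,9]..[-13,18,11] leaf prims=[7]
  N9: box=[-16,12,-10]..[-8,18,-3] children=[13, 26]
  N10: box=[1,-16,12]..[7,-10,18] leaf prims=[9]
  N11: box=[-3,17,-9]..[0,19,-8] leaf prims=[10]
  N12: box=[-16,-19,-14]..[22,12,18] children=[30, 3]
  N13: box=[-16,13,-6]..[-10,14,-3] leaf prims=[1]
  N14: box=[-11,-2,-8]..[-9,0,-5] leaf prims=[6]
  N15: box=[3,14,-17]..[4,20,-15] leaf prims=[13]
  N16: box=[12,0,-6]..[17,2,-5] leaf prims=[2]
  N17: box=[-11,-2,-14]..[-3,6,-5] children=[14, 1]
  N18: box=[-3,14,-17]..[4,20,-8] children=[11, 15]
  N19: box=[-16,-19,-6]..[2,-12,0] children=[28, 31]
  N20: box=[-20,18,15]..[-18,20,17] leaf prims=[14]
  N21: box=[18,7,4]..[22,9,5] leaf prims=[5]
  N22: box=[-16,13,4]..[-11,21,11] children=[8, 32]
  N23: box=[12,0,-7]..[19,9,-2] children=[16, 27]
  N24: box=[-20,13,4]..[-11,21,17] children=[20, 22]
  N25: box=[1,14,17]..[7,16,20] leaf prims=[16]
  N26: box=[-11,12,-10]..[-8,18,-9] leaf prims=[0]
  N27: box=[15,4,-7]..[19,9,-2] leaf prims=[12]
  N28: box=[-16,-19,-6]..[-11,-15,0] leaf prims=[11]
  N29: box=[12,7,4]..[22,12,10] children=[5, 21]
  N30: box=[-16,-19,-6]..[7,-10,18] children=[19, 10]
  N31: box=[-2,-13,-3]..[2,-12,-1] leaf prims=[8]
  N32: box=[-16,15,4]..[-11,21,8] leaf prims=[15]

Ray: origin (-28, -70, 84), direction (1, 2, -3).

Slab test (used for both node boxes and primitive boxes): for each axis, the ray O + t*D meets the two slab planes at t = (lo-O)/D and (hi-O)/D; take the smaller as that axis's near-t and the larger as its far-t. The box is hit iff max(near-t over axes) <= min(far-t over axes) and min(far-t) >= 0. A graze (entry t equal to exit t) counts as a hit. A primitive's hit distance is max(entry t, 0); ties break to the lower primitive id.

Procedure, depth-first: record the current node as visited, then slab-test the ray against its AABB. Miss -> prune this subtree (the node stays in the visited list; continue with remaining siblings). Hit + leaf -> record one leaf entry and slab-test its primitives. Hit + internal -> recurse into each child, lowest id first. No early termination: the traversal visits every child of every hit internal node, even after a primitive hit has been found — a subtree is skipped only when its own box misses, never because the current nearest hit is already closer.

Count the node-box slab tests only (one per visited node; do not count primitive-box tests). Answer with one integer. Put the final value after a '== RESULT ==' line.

Traverse from the root:
N0 x:[8,50] y:[51/2,91/2] z:[64/3,101/3] -> hit [51/2,101/3], descend [4, 12]
  N4 x:[8,35] y:[41,91/2] z:[64/3,101/3] -> miss, prune
  N12 x:[12,50] y:[51/2,41] z:[22,98/3] -> hit [51/2,98/3], descend [3, 30]
    N3 x:[17,50] y:[34,41] z:[74/3,98/3] -> miss, prune
    N30 x:[12,35] y:[51/2,30] z:[22,30] -> hit [51/2,30], descend [10, 19]
      N10 x:[29,35] y:[27,30] z:[22,24] -> miss, prune
      N19 x:[12,30] y:[51/2,29] z:[28,30] -> hit [28,29], descend [28, 31]
        N28 x:[12,17] y:[51/2,55/2] z:[28,30] -> miss, prune
        N31 x:[26,30] y:[57/2,29] z:[85/3,29] -> hit [57/2,29] leaf, test {P8@t=57/2}

Visited [0, 4, 12, 3, 30, 10, 19, 28, 31]. Tests: 9 box, 1 leaf. Nearest: P8.

== RESULT ==
9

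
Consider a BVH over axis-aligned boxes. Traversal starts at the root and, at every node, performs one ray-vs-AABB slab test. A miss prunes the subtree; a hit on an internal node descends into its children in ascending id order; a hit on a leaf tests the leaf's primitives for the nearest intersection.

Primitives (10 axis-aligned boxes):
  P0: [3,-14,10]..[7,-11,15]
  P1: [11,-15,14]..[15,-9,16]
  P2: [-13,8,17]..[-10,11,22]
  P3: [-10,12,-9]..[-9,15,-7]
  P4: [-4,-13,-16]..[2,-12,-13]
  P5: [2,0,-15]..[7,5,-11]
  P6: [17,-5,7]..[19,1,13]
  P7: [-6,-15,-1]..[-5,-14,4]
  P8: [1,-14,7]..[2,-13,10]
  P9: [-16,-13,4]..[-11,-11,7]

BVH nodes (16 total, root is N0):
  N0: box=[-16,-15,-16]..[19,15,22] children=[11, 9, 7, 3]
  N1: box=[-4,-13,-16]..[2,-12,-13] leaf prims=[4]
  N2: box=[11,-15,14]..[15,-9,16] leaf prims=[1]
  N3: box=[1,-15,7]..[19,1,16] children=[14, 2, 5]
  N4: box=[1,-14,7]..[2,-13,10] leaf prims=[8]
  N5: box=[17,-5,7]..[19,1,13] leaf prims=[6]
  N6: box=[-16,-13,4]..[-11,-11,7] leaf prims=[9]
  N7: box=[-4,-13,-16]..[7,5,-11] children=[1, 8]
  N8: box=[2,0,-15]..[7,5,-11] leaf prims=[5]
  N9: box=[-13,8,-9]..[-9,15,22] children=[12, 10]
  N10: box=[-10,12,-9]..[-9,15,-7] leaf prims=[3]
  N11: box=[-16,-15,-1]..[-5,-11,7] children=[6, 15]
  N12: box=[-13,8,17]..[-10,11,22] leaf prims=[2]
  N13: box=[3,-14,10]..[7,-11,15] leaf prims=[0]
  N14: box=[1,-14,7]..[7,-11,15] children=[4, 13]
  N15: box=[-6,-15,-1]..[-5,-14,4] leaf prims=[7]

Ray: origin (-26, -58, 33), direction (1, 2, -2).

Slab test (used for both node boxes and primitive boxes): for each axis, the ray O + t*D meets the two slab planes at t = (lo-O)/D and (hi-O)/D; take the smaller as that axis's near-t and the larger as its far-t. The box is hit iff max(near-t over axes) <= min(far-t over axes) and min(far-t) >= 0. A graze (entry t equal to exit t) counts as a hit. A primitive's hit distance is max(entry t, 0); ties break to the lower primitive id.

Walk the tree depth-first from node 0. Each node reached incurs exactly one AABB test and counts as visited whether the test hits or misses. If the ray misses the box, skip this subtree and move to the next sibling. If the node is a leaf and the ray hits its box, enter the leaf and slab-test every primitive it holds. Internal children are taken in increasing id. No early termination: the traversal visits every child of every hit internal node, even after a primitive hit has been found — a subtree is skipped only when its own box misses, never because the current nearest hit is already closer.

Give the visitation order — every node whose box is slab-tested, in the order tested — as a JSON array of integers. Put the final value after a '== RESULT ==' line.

Traverse from the root:
N0 x:[10,45] y:[43/2,73/2] z:[11/2,49/2] -> hit [43/2,49/2], descend [3, 7, 9, 11]
  N3 x:[27,45] y:[43/2,59/2] z:[17/2,13] -> miss, prune
  N7 x:[22,33] y:[45/2,63/2] z:[22,49/2] -> hit [45/2,49/2], descend [1, 8]
    N1 x:[22,28] y:[45/2,23] z:[23,49/2] -> hit [23,23] leaf, test {P4@t=23}
    N8 x:[28,33] y:[29,63/2] z:[22,24] -> miss, prune
  N9 x:[13,17] y:[33,73/2] z:[11/2,21] -> miss, prune
  N11 x:[10,21] y:[43/2,47/2] z:[13,17] -> miss, prune

Visited [0, 3, 7, 1, 8, 9, 11]. Tests: 7 box, 1 leaf. Nearest: P4.

== RESULT ==
[0, 3, 7, 1, 8, 9, 11]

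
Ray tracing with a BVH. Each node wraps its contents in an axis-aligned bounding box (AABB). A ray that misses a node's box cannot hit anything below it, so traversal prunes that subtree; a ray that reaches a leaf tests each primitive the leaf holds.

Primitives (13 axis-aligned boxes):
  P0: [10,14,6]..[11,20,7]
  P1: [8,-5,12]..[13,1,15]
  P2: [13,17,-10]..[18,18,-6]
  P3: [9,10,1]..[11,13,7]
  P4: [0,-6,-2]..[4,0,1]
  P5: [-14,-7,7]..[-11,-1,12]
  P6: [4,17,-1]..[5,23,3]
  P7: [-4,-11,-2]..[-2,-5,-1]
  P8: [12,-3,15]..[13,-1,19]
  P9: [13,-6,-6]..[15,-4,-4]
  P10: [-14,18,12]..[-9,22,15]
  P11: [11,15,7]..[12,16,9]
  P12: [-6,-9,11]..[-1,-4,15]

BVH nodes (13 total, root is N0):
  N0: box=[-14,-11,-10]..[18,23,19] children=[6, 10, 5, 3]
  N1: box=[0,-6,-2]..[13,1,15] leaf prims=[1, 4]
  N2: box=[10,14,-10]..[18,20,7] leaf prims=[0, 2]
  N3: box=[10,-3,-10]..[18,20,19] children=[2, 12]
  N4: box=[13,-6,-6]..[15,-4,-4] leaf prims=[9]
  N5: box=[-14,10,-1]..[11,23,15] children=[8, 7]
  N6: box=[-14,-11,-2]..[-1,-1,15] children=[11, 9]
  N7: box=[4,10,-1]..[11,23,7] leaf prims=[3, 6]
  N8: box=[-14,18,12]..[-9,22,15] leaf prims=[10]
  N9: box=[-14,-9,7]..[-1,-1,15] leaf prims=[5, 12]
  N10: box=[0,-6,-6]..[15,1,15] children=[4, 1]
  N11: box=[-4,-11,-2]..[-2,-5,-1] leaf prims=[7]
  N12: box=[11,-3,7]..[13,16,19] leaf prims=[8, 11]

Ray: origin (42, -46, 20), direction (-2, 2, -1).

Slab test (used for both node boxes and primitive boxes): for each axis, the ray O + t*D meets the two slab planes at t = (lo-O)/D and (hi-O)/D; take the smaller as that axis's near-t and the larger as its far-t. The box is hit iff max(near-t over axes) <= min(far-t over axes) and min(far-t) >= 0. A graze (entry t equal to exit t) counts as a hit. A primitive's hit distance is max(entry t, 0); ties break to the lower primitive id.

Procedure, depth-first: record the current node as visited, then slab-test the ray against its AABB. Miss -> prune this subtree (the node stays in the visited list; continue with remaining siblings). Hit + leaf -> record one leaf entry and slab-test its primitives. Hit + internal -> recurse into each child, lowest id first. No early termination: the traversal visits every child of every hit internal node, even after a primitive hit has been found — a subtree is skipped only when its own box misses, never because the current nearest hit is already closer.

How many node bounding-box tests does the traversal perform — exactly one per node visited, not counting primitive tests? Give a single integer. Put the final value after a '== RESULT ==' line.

Trace the traversal:
N0 x:[12,28] y:[35/2,69/2] z:[1,30] -> hit [35/2,28], descend [3, 5, 6, 10]
  N3 x:[12,16] y:[43/2,33] z:[1,30] -> miss, prune
  N5 x:[31/2,28] y:[28,69/2] z:[5,21] -> miss, prune
  N6 x:[43/2,28] y:[35/2,45/2] z:[5,22] -> hit [43/2,22], descend [9, 11]
    N9 x:[43/2,28] y:[37/2,45/2] z:[5,13] -> miss, prune
    N11 x:[22,23] y:[35/2,41/2] z:[21,22] -> miss, prune
  N10 x:[27/2,21] y:[20,47/2] z:[5,26] -> hit [20,21], descend [1, 4]
    N1 x:[29/2,21] y:[20,47/2] z:[5,22] -> hit [20,21] leaf, test {P1(miss), P4@t=20}
    N4 x:[27/2,29/2] y:[20,21] z:[24,26] -> miss, prune

Summary -> nodes [0, 3, 5, 6, 9, 11, 10, 1, 4]; box-tests=9; leaf-entries=1; first=P4

== RESULT ==
9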